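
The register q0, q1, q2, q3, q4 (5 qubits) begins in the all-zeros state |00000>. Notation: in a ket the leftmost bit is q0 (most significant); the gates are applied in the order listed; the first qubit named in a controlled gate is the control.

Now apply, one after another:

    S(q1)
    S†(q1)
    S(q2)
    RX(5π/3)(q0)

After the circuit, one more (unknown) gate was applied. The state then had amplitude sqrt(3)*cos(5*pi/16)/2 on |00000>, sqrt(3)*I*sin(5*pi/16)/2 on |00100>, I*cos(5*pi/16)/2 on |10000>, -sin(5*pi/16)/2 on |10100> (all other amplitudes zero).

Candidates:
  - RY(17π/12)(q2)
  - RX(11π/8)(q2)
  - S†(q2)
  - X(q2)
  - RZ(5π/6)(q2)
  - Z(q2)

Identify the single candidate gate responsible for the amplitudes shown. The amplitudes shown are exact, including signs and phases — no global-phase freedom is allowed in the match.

It was RX(11π/8)(q2) that produced the state shown. Key observation: the block from step 1 through step 2 cancels to the identity and can be dropped.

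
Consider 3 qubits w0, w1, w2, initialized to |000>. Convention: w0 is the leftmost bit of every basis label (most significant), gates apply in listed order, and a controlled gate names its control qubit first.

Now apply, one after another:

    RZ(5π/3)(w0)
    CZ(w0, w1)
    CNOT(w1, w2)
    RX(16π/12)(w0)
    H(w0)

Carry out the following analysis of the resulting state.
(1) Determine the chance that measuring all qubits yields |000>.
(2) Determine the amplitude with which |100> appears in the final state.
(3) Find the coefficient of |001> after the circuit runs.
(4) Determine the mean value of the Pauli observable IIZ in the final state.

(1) The probability of measuring |000> is 1/2.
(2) The amplitude on |100> is (sqrt(2) - sqrt(6)*I)*exp(I*pi/6)/4.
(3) |001> carries amplitude 0 in the final state.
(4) The observable IIZ averages to 1.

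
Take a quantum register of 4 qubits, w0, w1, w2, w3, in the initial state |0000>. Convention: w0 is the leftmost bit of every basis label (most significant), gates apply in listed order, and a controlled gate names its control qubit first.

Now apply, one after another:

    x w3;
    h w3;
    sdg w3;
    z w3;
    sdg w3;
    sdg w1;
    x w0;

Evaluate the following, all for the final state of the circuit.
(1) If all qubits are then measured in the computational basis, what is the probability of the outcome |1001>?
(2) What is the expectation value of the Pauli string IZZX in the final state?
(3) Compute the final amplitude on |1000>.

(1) The probability of measuring |1001> is 1/2.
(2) In the final state, IZZX has expectation -1.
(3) The final state's coefficient on |1000> equals sqrt(2)/2.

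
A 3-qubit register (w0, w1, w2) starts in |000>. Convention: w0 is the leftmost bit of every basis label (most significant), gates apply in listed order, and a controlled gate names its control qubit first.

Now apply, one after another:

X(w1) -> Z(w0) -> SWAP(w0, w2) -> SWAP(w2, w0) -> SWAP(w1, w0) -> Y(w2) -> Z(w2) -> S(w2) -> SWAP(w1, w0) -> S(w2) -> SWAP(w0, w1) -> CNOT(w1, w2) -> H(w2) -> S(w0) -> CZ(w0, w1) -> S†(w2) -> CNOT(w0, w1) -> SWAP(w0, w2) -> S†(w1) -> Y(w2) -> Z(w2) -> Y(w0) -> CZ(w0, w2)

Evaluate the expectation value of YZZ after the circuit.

In the final state, YZZ has expectation -1.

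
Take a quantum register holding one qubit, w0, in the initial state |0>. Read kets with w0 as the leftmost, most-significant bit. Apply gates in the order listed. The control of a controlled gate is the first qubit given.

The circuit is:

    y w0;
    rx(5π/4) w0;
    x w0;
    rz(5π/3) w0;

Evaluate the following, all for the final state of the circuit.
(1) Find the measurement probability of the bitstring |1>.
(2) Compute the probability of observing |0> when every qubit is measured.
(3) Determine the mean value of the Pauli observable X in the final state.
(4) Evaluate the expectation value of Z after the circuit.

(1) The probability of measuring |1> is sqrt(2)/4 + 1/2.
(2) A full measurement returns |0> with probability 1/2 - sqrt(2)/4.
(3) In the final state, X has expectation sqrt(6)/4.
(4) The expectation value of Z is -sqrt(2)/2.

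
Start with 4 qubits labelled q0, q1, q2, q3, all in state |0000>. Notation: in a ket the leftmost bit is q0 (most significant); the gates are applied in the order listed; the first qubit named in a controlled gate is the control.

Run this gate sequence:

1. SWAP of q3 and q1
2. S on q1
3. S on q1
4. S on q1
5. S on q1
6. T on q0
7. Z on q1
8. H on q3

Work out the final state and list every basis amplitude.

After the circuit, the state carries amplitude sqrt(2)/2 on |0000>, sqrt(2)/2 on |0001>, and 0 on every other basis state. Key observation: the block from step 2 through step 5 cancels to the identity and can be dropped.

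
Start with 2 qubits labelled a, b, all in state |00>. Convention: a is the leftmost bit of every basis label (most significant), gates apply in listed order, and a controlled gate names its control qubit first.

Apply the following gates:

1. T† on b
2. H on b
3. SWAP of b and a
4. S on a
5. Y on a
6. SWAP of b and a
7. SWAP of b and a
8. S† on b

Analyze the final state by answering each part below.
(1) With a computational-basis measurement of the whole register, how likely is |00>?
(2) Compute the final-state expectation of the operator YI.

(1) Outcome |00> occurs with probability 1/2.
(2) The expectation value of YI is 1.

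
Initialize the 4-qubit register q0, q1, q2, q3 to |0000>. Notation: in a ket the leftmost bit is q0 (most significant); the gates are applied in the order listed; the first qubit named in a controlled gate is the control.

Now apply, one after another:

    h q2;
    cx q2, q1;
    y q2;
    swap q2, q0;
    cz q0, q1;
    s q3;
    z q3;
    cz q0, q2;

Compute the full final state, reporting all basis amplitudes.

The final amplitudes are -sqrt(2)*I/2 on |0100>, sqrt(2)*I/2 on |1000>, and 0 on every other basis state.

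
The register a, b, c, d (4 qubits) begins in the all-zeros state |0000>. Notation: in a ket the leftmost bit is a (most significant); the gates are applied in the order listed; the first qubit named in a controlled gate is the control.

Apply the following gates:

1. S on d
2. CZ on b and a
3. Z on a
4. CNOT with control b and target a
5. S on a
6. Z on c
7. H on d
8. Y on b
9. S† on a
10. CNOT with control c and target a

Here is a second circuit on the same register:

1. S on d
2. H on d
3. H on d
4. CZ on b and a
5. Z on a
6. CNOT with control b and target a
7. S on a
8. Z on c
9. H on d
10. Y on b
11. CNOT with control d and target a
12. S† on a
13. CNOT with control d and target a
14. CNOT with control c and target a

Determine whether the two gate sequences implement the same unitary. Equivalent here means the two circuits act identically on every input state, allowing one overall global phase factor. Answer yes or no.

No — the two circuits implement different unitaries, even allowing a global phase.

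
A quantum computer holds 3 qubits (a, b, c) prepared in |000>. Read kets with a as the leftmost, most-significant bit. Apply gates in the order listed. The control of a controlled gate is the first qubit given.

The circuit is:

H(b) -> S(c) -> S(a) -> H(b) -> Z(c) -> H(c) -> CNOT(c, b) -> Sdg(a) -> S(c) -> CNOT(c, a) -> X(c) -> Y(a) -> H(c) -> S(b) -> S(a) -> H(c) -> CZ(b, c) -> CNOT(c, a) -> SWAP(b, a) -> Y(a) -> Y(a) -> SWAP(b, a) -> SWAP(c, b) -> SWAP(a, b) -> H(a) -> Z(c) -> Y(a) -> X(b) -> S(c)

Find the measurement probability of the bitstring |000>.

The probability of measuring |000> is 0. Key observation: steps 19-22 multiply out to the identity, so the circuit reduces to the remaining gates.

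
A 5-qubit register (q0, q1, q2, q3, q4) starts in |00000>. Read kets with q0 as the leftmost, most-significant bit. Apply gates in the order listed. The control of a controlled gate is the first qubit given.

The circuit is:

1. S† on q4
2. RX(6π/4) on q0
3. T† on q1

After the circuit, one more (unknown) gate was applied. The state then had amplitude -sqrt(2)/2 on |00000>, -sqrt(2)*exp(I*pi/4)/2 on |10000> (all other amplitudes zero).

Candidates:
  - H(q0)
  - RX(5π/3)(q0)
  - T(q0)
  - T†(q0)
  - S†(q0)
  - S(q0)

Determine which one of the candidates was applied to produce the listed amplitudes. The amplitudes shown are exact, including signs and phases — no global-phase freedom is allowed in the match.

The applied gate was T†(q0).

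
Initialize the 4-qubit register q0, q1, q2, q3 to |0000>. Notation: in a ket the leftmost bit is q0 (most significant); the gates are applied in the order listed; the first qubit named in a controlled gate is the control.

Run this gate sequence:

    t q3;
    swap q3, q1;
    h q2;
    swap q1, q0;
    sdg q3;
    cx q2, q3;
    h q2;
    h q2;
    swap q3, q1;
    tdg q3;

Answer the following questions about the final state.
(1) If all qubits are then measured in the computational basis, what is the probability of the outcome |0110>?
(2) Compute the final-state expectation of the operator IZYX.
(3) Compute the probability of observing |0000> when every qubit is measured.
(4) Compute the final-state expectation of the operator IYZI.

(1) A full measurement returns |0110> with probability 1/2.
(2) The observable IZYX averages to 0.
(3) The probability of measuring |0000> is 1/2.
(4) The expectation value of IYZI is 0.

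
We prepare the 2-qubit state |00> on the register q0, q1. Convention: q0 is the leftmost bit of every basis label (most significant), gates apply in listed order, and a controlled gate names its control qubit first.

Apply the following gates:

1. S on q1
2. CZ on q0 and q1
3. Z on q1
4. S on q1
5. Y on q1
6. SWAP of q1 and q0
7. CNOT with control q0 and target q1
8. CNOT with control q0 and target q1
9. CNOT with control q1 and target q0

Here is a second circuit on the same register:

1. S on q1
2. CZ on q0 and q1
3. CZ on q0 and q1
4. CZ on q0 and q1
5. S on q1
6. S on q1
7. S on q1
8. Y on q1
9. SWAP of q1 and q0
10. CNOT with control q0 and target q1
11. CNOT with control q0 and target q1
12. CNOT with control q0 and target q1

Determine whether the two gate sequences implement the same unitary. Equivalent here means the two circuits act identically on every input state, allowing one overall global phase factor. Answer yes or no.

No — the two circuits implement different unitaries, even allowing a global phase.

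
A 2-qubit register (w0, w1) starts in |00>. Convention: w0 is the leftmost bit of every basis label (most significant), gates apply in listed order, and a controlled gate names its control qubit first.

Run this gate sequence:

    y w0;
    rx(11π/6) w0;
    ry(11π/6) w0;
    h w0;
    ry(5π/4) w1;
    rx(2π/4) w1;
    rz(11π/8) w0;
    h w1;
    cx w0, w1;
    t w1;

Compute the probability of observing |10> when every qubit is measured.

Outcome |10> occurs with probability -sqrt(3)/16 - sqrt(6)/32 + sqrt(2)/8 + 1/4.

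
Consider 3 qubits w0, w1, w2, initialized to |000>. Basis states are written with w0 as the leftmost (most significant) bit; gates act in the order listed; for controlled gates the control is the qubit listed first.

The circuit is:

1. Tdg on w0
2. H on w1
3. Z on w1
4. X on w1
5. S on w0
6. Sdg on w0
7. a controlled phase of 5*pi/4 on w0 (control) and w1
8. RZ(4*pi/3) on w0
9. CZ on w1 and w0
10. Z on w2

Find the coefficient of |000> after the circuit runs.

The amplitude on |000> is sqrt(2)*exp(I*pi/3)/2.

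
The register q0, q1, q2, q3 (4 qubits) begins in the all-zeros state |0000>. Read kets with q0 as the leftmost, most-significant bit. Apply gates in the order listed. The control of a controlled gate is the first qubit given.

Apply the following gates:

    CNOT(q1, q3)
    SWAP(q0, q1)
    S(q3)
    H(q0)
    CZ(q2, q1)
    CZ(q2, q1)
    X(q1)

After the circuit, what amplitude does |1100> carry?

The amplitude on |1100> is sqrt(2)/2. Key observation: the block from step 5 through step 6 cancels to the identity and can be dropped.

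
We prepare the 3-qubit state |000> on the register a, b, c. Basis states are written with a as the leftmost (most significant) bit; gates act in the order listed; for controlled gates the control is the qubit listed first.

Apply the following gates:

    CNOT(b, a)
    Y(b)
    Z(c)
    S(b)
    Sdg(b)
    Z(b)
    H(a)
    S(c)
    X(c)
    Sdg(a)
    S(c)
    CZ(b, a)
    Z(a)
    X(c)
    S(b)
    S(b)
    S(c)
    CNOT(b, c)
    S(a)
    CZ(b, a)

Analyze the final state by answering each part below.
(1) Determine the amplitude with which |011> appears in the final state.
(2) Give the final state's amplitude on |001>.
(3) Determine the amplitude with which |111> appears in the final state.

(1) |011> carries amplitude -sqrt(2)/2 in the final state.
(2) The amplitude on |001> is 0.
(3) The amplitude on |111> is sqrt(2)/2.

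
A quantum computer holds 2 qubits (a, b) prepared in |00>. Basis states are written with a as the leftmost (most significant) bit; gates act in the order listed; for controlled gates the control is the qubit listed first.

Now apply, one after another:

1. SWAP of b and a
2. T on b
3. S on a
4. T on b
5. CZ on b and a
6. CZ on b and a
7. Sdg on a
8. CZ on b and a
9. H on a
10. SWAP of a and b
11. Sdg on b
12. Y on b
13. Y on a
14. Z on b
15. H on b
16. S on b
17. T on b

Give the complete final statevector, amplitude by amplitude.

After the circuit, the state carries amplitude 0 on |00>, 0 on |01>, 1/2 - I/2 on |10>, sqrt(2)/2 on |11>.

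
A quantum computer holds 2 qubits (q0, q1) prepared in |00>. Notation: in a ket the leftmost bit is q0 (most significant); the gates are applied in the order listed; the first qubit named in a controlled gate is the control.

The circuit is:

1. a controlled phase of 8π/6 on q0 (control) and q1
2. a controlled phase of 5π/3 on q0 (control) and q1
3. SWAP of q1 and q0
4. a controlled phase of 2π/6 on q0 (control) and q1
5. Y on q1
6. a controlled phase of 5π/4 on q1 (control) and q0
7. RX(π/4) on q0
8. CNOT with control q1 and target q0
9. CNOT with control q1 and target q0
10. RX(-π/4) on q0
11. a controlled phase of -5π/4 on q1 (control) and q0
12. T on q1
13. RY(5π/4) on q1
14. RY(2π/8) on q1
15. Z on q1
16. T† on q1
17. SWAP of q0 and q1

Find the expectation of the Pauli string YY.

The expectation value of YY is 0. Key observation: steps 6-11 multiply out to the identity, so the circuit reduces to the remaining gates.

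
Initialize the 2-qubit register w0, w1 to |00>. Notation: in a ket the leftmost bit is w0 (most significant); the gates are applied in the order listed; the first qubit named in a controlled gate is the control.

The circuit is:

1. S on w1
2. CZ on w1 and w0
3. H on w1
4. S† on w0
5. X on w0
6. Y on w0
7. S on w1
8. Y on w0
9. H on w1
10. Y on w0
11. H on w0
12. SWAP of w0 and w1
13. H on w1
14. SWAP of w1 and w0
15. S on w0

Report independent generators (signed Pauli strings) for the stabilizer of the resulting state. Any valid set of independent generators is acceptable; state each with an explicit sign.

The final state is stabilized by the group generated by -IY, +ZI; other independent generating sets are equally valid.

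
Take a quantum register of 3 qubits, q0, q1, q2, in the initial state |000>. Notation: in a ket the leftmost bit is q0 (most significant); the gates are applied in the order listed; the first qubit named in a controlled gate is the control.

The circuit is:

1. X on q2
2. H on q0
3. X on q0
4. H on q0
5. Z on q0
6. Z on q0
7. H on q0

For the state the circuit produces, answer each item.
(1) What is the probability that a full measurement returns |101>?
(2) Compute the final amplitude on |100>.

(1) The probability of measuring |101> is 1/2. Key observation: gates 2-5 undo each other exactly, leaving only the rest of the circuit to track.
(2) |100> carries amplitude 0 in the final state.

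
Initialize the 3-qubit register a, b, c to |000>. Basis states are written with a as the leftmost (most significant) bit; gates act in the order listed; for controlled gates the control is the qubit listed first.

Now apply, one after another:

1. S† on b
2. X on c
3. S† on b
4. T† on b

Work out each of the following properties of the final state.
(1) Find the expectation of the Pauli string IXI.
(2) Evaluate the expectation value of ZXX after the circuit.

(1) In the final state, IXI has expectation 0.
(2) The observable ZXX averages to 0.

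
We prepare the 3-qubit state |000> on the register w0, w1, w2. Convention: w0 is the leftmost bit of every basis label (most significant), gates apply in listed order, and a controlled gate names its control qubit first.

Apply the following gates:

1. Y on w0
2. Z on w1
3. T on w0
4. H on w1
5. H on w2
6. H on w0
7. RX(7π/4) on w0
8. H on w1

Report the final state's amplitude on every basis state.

The final amplitudes are -sqrt(sqrt(2) + 2)*exp(3*I*pi/4)/4 - sqrt(2 - sqrt(2))*exp(I*pi/4)/4 on |000>, -sqrt(sqrt(2) + 2)*exp(3*I*pi/4)/4 - sqrt(2 - sqrt(2))*exp(I*pi/4)/4 on |001>, 0 on |010>, 0 on |011>, sqrt(2 - sqrt(2))*exp(I*pi/4)/4 + sqrt(sqrt(2) + 2)*exp(3*I*pi/4)/4 on |100>, sqrt(2 - sqrt(2))*exp(I*pi/4)/4 + sqrt(sqrt(2) + 2)*exp(3*I*pi/4)/4 on |101>, 0 on |110>, 0 on |111>.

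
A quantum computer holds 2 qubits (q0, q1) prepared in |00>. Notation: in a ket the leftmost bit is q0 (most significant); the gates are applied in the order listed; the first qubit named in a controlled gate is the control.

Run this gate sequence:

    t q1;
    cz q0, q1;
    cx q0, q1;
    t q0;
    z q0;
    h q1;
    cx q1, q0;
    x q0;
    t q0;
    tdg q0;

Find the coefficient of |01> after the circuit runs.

|01> carries amplitude sqrt(2)/2 in the final state.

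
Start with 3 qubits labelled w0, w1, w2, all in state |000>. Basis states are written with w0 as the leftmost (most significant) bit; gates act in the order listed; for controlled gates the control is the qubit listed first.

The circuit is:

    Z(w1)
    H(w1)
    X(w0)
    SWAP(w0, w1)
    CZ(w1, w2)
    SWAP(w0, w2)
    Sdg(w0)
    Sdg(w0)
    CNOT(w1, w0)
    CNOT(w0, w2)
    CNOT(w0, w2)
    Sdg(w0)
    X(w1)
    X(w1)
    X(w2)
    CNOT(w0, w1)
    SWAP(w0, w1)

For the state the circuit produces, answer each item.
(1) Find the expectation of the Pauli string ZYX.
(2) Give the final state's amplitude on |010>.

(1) In the final state, ZYX has expectation 0. Key observation: the block from step 10 through step 11 cancels to the identity and can be dropped.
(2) |010> carries amplitude -sqrt(2)*I/2 in the final state.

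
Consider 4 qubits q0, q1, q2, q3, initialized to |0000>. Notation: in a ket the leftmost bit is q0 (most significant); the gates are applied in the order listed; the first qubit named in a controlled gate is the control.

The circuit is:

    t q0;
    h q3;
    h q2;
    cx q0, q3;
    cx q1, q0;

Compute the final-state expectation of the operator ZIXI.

In the final state, ZIXI has expectation 1.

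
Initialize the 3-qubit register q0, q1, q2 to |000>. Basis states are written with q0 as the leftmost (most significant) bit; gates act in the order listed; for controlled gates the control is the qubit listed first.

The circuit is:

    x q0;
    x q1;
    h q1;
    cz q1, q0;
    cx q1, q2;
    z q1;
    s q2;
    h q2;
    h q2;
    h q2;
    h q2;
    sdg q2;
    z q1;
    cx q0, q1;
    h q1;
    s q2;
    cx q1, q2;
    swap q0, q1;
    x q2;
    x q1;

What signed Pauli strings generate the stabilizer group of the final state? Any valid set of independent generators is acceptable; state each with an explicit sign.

One valid set of independent stabilizer generators is +YII, -IIY, +IZI (any independent generating set of the same group is equally correct). Key observation: steps 6-13 multiply out to the identity, so the circuit reduces to the remaining gates.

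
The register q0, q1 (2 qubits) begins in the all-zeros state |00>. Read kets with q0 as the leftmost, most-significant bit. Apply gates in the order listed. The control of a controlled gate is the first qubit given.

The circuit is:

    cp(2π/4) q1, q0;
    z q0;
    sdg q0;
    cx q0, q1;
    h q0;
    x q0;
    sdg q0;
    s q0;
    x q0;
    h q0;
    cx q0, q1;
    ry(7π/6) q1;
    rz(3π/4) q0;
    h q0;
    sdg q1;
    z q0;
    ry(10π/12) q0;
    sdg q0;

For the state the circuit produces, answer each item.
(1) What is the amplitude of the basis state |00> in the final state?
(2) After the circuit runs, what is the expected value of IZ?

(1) The final state's coefficient on |00> equals (-sqrt(6) + 3*sqrt(2))*exp(5*I*pi/8)/8. Key observation: steps 4-11 multiply out to the identity, so the circuit reduces to the remaining gates.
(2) In the final state, IZ has expectation -sqrt(3)/2.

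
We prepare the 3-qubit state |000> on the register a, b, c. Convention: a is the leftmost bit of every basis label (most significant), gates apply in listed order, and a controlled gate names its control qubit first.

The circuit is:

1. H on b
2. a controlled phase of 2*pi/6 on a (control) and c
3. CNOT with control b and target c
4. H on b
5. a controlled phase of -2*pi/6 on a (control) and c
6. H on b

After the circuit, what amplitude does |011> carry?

The amplitude on |011> is sqrt(2)/2.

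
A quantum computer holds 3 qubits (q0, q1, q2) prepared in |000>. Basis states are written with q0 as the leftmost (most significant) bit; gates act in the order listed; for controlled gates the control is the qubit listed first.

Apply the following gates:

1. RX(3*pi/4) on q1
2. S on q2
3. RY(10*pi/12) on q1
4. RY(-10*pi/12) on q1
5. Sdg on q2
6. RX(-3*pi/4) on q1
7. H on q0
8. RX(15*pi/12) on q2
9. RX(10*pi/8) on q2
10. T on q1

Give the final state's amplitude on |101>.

|101> carries amplitude I/2 in the final state. Key observation: gates 1-6 undo each other exactly, leaving only the rest of the circuit to track.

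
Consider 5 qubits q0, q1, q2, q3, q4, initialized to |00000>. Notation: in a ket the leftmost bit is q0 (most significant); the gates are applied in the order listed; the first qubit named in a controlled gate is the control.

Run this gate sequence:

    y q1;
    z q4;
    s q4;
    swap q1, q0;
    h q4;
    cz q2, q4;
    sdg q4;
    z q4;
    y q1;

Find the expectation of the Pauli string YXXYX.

The expectation value of YXXYX is 0.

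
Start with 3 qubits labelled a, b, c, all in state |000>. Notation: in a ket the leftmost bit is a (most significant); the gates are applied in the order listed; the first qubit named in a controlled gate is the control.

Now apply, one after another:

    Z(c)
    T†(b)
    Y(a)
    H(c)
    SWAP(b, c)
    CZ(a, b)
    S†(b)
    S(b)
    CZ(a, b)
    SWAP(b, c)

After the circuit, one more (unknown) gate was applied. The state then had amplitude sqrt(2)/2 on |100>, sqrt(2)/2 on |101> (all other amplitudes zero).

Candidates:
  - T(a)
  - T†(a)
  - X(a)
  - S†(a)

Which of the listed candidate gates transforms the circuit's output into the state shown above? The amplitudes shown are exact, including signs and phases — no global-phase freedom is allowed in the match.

The applied gate was S†(a). Key observation: the block from step 5 through step 10 cancels to the identity and can be dropped.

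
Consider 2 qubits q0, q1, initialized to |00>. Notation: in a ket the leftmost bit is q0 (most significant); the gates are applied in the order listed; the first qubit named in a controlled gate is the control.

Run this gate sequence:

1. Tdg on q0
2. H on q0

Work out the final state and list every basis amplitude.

The resulting statevector has amplitude sqrt(2)/2 on |00>, 0 on |01>, sqrt(2)/2 on |10>, 0 on |11>.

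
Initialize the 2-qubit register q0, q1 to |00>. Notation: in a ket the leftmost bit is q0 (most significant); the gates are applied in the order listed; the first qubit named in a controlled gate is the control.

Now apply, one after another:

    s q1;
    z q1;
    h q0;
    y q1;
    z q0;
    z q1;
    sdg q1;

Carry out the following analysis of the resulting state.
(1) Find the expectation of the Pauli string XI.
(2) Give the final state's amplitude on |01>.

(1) The observable XI averages to -1.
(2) The amplitude on |01> is -sqrt(2)/2.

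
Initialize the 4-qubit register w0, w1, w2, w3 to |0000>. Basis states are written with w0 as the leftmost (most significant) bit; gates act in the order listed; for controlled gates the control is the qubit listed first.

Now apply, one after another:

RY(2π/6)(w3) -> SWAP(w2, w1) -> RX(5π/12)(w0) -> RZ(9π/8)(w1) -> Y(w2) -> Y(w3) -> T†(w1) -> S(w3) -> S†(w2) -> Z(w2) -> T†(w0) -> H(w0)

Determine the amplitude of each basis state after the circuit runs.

The resulting statevector has amplitude sqrt(6)*sqrt(sqrt(2)/4 + 1/2)*exp(-13*I*pi/16)/8 + sqrt(2)*I*sqrt(sqrt(2)/4 + 1/2)*exp(-9*I*pi/16)/8 + sqrt(6)*I*sqrt(1/2 - sqrt(2)/4)*exp(-9*I*pi/16)/8 - sqrt(2)*sqrt(1/2 - sqrt(2)/4)*exp(-13*I*pi/16)/8 on |0010>, sqrt(6)*sqrt(sqrt(2)/4 + 1/2)*exp(-9*I*pi/16)/8 + 3*sqrt(2)*sqrt(1/2 - sqrt(2)/4)*exp(-9*I*pi/16)/8 + sqrt(6)*I*sqrt(1/2 - sqrt(2)/4)*exp(-13*I*pi/16)/8 - 3*sqrt(2)*I*sqrt(sqrt(2)/4 + 1/2)*exp(-13*I*pi/16)/8 on |0011>, sqrt(2)*sqrt(1/2 - sqrt(2)/4)*exp(-13*I*pi/16)/8 + sqrt(2)*I*sqrt(sqrt(2)/4 + 1/2)*exp(-9*I*pi/16)/8 + sqrt(6)*I*sqrt(1/2 - sqrt(2)/4)*exp(-9*I*pi/16)/8 - sqrt(6)*sqrt(sqrt(2)/4 + 1/2)*exp(-13*I*pi/16)/8 on |1010>, 3*sqrt(2)*I*sqrt(sqrt(2)/4 + 1/2)*exp(-13*I*pi/16)/8 + sqrt(6)*sqrt(sqrt(2)/4 + 1/2)*exp(-9*I*pi/16)/8 + 3*sqrt(2)*sqrt(1/2 - sqrt(2)/4)*exp(-9*I*pi/16)/8 - sqrt(6)*I*sqrt(1/2 - sqrt(2)/4)*exp(-13*I*pi/16)/8 on |1011>, and 0 on every other basis state.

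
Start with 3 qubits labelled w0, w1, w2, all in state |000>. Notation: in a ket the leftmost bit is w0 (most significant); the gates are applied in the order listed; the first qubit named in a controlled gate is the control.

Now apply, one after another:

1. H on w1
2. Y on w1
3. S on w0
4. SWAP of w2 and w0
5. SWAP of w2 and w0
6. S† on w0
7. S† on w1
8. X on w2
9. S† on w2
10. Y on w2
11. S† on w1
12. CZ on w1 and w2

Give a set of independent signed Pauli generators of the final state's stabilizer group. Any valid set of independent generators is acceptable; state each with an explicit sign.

The stabilizer group can be generated by +IXI, +ZII, +IIZ, among other valid generating sets. Key observation: gates 3-6 undo each other exactly, leaving only the rest of the circuit to track.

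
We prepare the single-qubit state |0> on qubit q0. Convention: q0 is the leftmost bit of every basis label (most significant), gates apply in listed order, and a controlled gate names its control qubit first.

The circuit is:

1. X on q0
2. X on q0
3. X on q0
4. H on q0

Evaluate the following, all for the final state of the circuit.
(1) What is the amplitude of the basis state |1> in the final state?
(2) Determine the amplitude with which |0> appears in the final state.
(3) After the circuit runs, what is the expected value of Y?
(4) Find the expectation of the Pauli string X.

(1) The final state's coefficient on |1> equals -sqrt(2)/2. Key observation: gates 1-2 undo each other exactly, leaving only the rest of the circuit to track.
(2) |0> carries amplitude sqrt(2)/2 in the final state.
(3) In the final state, Y has expectation 0.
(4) The expectation value of X is -1.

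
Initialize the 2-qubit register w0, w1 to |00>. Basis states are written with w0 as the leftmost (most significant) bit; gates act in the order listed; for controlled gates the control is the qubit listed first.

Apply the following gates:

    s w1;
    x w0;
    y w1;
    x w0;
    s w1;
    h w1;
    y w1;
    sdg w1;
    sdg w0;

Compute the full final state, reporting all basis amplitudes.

The final amplitudes are -sqrt(2)*I/2 on |00>, -sqrt(2)/2 on |01>, 0 on |10>, 0 on |11>.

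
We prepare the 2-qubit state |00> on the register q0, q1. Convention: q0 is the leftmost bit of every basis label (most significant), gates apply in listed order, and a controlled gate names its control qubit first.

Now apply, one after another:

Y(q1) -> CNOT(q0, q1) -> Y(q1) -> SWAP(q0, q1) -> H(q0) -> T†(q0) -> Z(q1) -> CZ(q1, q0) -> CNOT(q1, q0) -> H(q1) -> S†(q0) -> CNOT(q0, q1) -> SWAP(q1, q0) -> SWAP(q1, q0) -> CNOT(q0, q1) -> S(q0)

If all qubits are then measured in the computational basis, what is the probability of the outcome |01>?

The probability of measuring |01> is 1/4. Key observation: the block from step 12 through step 15 cancels to the identity and can be dropped.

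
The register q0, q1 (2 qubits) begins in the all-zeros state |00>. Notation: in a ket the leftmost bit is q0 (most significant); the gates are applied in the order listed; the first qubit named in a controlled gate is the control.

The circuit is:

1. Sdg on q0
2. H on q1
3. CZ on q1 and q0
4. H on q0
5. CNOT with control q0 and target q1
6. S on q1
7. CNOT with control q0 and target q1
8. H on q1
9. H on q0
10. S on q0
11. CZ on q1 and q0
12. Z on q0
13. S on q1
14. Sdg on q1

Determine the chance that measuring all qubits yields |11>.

A full measurement returns |11> with probability 1/2.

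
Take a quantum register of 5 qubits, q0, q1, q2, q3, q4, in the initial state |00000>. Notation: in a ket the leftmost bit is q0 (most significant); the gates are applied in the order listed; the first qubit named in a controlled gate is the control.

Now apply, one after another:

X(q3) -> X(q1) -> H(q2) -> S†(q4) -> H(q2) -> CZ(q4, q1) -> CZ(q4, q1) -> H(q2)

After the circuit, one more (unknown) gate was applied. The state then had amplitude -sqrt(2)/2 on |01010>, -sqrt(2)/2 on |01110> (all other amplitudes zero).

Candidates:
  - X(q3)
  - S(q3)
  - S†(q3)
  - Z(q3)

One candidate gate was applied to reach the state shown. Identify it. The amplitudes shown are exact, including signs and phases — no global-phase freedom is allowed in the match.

The unique candidate consistent with the amplitudes is Z(q3). Key observation: steps 5-8 multiply out to the identity, so the circuit reduces to the remaining gates.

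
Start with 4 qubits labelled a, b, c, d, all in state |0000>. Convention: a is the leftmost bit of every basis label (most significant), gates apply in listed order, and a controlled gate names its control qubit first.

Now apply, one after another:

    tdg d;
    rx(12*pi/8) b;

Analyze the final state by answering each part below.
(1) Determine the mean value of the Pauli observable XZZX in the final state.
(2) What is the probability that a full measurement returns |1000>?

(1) The observable XZZX averages to 0.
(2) The probability of measuring |1000> is 0.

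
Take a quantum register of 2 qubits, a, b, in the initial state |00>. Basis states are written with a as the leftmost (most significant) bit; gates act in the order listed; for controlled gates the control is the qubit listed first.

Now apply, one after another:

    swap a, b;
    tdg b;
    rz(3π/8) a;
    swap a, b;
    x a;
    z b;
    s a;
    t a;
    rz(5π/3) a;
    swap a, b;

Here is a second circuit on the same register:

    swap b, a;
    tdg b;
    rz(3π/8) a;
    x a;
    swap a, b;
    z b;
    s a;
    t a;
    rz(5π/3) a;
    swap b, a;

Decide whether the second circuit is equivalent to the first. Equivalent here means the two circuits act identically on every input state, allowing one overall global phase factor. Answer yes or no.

No, they are not equivalent — no single phase factor reconciles the two unitaries.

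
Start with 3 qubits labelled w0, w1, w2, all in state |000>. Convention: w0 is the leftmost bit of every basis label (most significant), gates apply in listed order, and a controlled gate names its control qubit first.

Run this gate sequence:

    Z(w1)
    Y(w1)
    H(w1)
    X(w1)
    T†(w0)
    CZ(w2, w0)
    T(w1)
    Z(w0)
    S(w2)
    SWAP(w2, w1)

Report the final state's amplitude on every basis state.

After the circuit, the state carries amplitude -sqrt(2)*I/2 on |000>, sqrt(2)*exp(3*I*pi/4)/2 on |001>, and 0 on every other basis state.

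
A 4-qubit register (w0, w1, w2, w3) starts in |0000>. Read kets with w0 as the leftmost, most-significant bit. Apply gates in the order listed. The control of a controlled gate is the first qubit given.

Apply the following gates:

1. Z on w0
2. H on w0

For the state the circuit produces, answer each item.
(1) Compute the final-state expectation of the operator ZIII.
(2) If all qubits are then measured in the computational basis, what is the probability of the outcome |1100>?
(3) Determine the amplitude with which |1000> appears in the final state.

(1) The expectation value of ZIII is 0.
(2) The probability of measuring |1100> is 0.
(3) |1000> carries amplitude sqrt(2)/2 in the final state.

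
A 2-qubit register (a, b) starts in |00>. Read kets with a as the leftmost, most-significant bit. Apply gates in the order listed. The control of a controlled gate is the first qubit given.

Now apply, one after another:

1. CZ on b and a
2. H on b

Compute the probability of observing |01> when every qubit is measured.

The probability of measuring |01> is 1/2.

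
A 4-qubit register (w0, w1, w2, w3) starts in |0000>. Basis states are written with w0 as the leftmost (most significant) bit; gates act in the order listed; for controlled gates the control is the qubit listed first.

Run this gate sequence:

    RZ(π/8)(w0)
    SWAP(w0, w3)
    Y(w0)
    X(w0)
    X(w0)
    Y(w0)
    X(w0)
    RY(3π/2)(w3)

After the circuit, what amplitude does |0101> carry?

The amplitude on |0101> is 0.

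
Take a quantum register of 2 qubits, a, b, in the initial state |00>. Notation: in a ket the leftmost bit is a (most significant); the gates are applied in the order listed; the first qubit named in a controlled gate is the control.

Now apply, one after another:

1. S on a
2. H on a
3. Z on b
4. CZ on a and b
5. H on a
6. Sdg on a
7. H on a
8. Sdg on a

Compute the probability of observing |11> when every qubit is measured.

The probability of measuring |11> is 0.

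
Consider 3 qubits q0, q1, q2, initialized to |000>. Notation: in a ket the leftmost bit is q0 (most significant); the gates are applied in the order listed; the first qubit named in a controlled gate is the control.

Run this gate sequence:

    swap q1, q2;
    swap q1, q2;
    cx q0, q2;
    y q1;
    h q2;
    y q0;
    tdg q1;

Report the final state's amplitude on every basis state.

The resulting statevector has amplitude sqrt(2)*exp(3*I*pi/4)/2 on |110>, sqrt(2)*exp(3*I*pi/4)/2 on |111>, and 0 on every other basis state. Key observation: steps 1-2 multiply out to the identity, so the circuit reduces to the remaining gates.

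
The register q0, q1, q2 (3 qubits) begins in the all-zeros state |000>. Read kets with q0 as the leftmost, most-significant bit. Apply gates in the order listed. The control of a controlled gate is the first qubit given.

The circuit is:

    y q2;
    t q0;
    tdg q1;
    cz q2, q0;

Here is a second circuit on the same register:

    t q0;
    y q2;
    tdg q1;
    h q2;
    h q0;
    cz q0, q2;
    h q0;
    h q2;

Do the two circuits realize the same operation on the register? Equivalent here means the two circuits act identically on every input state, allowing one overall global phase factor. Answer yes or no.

No — the two circuits implement different unitaries, even allowing a global phase.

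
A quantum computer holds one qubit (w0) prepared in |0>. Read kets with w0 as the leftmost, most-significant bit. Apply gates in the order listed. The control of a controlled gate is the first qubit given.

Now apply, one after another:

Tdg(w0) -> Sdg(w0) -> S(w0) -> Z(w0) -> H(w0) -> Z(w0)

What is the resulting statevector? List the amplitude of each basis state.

The resulting statevector has amplitude sqrt(2)/2 on |0>, -sqrt(2)/2 on |1>.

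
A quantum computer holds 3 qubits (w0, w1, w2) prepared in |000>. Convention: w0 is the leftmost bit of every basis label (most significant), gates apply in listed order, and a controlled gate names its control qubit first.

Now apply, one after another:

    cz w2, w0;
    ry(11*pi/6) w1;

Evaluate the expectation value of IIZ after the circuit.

The observable IIZ averages to 1.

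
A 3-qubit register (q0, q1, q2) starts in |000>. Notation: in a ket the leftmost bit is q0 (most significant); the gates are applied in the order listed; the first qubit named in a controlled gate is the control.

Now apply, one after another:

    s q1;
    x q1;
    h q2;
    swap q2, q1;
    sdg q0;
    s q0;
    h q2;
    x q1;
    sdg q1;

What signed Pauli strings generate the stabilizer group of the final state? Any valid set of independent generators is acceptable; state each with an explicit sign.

One valid set of independent stabilizer generators is -IYI, -IIX, +ZII (any independent generating set of the same group is equally correct).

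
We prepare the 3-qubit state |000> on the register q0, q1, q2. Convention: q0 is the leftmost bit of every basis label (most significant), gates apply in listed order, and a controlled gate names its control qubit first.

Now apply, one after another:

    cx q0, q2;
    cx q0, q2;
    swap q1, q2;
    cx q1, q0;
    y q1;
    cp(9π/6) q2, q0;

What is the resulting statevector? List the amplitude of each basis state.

The final amplitudes are I on |010>, and 0 on every other basis state.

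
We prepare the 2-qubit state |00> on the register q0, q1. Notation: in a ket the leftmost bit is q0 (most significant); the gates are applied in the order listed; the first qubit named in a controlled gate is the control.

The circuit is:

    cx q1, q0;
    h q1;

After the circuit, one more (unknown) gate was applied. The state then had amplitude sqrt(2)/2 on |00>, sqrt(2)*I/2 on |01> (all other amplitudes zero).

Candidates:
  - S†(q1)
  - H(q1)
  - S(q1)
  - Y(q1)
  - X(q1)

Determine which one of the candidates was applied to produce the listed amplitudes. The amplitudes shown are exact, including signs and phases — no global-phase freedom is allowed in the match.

It was S(q1) that produced the state shown.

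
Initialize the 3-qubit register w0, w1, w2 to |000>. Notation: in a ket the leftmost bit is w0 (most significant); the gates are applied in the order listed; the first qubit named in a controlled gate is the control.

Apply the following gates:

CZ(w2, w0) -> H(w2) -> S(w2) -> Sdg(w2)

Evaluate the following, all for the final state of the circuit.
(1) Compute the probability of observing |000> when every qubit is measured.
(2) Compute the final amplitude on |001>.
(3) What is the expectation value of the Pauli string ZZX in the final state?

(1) Outcome |000> occurs with probability 1/2. Key observation: the block from step 3 through step 4 cancels to the identity and can be dropped.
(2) |001> carries amplitude sqrt(2)/2 in the final state.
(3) In the final state, ZZX has expectation 1.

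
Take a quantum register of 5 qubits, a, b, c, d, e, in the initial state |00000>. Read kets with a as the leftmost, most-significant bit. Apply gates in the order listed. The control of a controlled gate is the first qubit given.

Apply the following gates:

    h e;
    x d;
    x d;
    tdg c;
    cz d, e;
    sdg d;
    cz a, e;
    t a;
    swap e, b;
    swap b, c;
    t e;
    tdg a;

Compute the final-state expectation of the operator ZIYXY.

In the final state, ZIYXY has expectation 0.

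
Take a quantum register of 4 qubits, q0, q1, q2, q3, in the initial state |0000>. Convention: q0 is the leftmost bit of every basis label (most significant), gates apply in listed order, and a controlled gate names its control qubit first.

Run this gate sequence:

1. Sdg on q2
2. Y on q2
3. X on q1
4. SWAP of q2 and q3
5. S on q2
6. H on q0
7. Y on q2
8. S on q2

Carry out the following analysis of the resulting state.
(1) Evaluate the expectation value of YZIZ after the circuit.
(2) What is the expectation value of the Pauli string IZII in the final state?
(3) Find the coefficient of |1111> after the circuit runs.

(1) In the final state, YZIZ has expectation 0.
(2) The expectation value of IZII is -1.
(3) The amplitude on |1111> is -sqrt(2)*I/2.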